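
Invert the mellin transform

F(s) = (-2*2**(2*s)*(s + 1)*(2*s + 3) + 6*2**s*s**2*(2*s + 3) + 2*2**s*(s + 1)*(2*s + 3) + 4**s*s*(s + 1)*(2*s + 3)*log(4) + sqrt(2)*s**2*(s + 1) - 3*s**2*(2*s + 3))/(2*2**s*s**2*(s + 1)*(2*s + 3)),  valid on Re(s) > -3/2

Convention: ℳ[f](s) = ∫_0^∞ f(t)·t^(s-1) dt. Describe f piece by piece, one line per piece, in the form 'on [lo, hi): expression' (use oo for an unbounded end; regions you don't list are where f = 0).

along the cuts 1/2, 1, ℳ[f](s) splits into 3 integrals
[0, 1/2) adds the kernel integral of t**(3/2)
segment 1/2 to 1 holds 3*t; add its integral
for t in [1, 2): the term is ∫ log(t)·t^(s-1)

on [0, 1/2): t**(3/2)
on [1/2, 1): 3*t
on [1, 2): log(t)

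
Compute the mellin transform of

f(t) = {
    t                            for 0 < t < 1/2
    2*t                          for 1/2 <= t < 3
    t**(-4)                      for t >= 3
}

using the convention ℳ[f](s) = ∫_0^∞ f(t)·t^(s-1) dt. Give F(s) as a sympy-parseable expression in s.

treat the 3 regions marked off by 1/2, 3 separately and sum
for t in [0, 1/2): the term is ∫ t·t^(s-1)
∫ 2*t·t^(s-1) over [1/2, 3)
[3, ∞) adds the kernel integral of t**(-4)

(970*6**s*s - 3890*6**s - 81*s + 324)/(162*2**s*(s**2 - 3*s - 4))
  -1 < Re(s) < 4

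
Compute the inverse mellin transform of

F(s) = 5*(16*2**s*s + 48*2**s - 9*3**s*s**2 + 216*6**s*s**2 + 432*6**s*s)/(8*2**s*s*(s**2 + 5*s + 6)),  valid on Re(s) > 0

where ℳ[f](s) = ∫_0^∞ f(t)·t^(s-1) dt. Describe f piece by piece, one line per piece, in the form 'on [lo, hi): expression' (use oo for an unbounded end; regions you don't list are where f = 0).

integrate the 3 segments split at 1, 3/2, then add the results
between 0 and 1 the integrand is 5·t^(s-1)
on [1, 3/2): add ∫ 5*t**2·t^(s-1) dt
∫ 5*t**3·t^(s-1) over [3/2, 3)

on [0, 1): 5
on [1, 3/2): 5*t**2
on [3/2, 3): 5*t**3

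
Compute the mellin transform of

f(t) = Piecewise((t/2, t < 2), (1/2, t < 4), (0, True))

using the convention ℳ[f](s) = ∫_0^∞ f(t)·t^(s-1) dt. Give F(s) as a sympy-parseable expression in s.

strip the common scale on t: t on [0, 1); 1/2 on [1, 2)
breakpoints 2: one integral from each of the 2 segments
piece [0, 2): integrate t/2 against the kernel
[2, 4) adds the kernel integral of 1/2

2**s*(2**s*(s + 1) + s - 1)/(2*s*(s + 1))
  Re(s) > -1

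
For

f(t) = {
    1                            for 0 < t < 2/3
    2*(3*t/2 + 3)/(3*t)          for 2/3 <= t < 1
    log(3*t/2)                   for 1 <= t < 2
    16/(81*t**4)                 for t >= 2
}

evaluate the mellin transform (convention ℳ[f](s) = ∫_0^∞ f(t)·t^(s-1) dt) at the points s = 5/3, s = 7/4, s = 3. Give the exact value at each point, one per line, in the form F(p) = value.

peel off the common scale on t: 1 on [0, 1); (t + 3)/t on [1, 3/2); log(t) on [3/2, 3); …
strip the shared t-power: t on [0, 1); t + 3 on [1, 3/2); t*log(t) on [3/2, 3); …
breakpoints 2/3, 1, 2: one integral from each of the 4 segments
over [0, 2/3), the kernel integral of 1 enters the sum
[2/3, 1) adds the kernel integral of 2*(3*t/2 + 3)/(3*t)
∫ over [1, 2) of log(3*t/2)·t^(s-1) joins the sum
between 2 and ∞ the integrand is 16/(81*t**4)·t^(s-1)

F(5/3) = -2**(2/3)*3**(1/3) - 3352*2**(2/3)/4725 + log(2**(3/5)*3**(-3/5 + 6*2**(2/3)/5)) + 99/25
F(7/4) = -8*2**(3/4)*3**(1/4)/9 - 22936*2**(3/4)/35721 - 4*log(3)/7 + 4*log(2)/7 + 8*2**(3/4)*log(3)/7 + 524/147
F(3) = 17/81 + log(9*6**(1/3))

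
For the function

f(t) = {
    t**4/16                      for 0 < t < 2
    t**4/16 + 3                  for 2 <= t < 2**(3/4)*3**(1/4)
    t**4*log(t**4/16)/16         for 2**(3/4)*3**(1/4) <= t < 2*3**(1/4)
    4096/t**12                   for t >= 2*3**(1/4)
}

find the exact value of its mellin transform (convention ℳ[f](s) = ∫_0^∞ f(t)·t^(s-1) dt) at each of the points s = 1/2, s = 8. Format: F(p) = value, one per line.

F(1/2) = 2**(3/8)*(-3726*2**(1/8) - 366*6**(1/8) + log(2**(207*3**(1/8))*3**(-207*3**(1/8) + 414*6**(1/8))) + 4117*3**(1/8))/621
F(8) = 136/3 + 72*log(2) + 504*log(3)

back out the common scale on t: t**4 on [0, 1); t**4 + 3 on [1, 2**(3/4)*3**(1/4)/2); t**4*log(t**4) on [2**(3/4)*3**(1/4)/2, 3**(1/4)); …
reversing the power substitution: t**2 on [0, 1); t**2 + 3 on [1, sqrt(6)/2); t**2*log(t**2) on [sqrt(6)/2, sqrt(3)); …
reversing the power substitution: t on [0, 1); t + 3 on [1, 3/2); t*log(t) on [3/2, 3); …
split f at 2, 2**(3/4)*3**(1/4), 2*3**(1/4): ℳ[f](s) collects 4 kernel integrals
on [0, 2): add ∫ t**4/16·t^(s-1) dt
∫ (t**4/16 + 3)·t^(s-1) over [2, 2**(3/4)*3**(1/4))
piece [2**(3/4)*3**(1/4), 2*3**(1/4)): integrate t**4*log(t**4/16)/16 against the kernel
∫ 4096/t**12·t^(s-1) over [2*3**(1/4), ∞)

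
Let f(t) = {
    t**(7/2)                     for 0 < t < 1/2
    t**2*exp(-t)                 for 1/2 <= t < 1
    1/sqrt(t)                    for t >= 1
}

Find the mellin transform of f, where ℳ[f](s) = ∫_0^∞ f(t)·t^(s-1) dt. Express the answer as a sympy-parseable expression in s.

peel off the shared t-power: t**(3/2) on [0, 1/2); exp(-t) on [1/2, 1); t**(-5/2) on [1, ∞)
split f at 1/2, 1: ℳ[f](s) collects 3 kernel integrals
∫ over [0, 1/2) of t**(7/2)·t^(s-1) joins the sum
over [1/2, 1), the kernel integral of t**2*exp(-t) enters the sum
between 1 and ∞ the integrand is 1/sqrt(t)·t^(s-1)

(8*2**s*(2*s - 1)*(2*s + 7)*uppergamma(s + 2, 1/2) - 8*2**s*(2*s - 1)*(2*s + 7)*uppergamma(s + 2, 1) - 16*2**s*(2*s + 7) + sqrt(2)*(2*s - 1))/(8*2**s*(2*s - 1)*(2*s + 7))
  -7/2 < Re(s) < 1/2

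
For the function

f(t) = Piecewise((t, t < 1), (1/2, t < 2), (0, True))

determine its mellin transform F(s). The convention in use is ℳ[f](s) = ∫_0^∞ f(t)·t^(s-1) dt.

(2**s*(s + 1) + s - 1)/(2*s*(s + 1))
  Re(s) > -1

slice at 1, transform all 2 pieces, and sum them
segment 0 to 1 holds t; add its integral
the [1, 2) slice contributes ∫ 1/2·t^(s-1) dt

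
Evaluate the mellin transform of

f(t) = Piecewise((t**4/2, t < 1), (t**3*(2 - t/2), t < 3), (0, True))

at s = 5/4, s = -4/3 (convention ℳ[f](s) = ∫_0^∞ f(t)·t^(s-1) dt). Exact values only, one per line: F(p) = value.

F(5/4) = -100/357 + 1782*3**(1/4)/119
F(-4/3) = -33/40 + 153*3**(2/3)/80

back out the shared t-power: t**2/2 on [0, 1); t*(2 - t/2) on [1, 3)
strip the shared t-power: t/2 on [0, 1); 2 - t/2 on [1, 3)
reversing the common scale on t: t on [0, 1/2); 2 - t on [1/2, 3/2)
cuts at 1: linearity sums the 2 kernel integrals
∫ over [0, 1) of t**4/2·t^(s-1) joins the sum
[1, 3) adds the kernel integral of t**3*(2 - t/2)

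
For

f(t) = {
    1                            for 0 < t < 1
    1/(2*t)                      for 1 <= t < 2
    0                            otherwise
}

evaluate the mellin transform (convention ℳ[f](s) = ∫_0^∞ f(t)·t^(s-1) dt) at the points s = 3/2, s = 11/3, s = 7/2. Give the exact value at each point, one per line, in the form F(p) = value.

F(3/2) = -1/3 + sqrt(2)
F(11/3) = 15/176 + 3*2**(2/3)/4
F(7/2) = 3/35 + 4*sqrt(2)/5

back out the shared t-power: t on [0, 1); 1/2 on [1, 2)
linearity at 1 turns ℳ[f](s) into 2 summed integrals
segment 0 to 1 holds 1; add its integral
between 1 and 2 the integrand is 1/(2*t)·t^(s-1)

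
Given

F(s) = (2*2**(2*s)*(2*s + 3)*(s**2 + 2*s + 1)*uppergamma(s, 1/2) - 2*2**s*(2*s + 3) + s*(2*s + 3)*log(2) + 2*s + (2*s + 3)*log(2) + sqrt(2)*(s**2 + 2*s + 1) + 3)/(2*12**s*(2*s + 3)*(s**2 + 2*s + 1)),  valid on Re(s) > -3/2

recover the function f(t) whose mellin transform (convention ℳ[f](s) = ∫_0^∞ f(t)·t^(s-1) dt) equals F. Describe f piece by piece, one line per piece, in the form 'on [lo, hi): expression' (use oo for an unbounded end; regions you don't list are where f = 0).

on [0, 1/12): 6*sqrt(6)*t**(3/2)
on [1/12, 1/6): 6*t*log(6*t)
on [1/6, oo): exp(-3*t)

back out the common scale on t: 3*sqrt(3)*t**(3/2) on [0, 1/6); 3*t*log(3*t) on [1/6, 1/3); exp(-3*t/2) on [1/3, ∞)
undo the common scale on t: t**(3/2) on [0, 1/2); t*log(t) on [1/2, 1); exp(-t/2) on [1, ∞)
the 3 pieces separated at 1/12, 1/6 each add one integral
over [0, 1/12), the kernel integral of 6*sqrt(6)*t**(3/2) enters the sum
the [1/12, 1/6) slice contributes ∫ 6*t*log(6*t)·t^(s-1) dt
over [1/6, ∞), the kernel integral of exp(-3*t) enters the sum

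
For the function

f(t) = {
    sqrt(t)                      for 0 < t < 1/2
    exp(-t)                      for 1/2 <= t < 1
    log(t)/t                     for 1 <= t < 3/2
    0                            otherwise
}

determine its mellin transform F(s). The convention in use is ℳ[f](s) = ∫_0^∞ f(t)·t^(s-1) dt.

f breaks at 1/2, 1 into 3 integrals to sum
segment 0 to 1/2 holds sqrt(t); add its integral
[1/2, 1) adds the kernel integral of exp(-t)
∫ over [1, 3/2) of log(t)/t·t^(s-1) joins the sum

(3*2**s*(2*s + 1)*(s**2 - 2*s + 1)*uppergamma(s, 1/2) - 3*2**s*(2*s + 1)*(s**2 - 2*s + 1)*uppergamma(s, 1) + 3*2**s*(2*s + 1) + 3**s*s*(2*s + 1)*(-2*log(2) + 2*log(3)) - 2*3**s*(2*s + 1) + 3**s*(2*s + 1)*(-2*log(3) + 2*log(2)) + 3*sqrt(2)*(s**2 - 2*s + 1))/(3*2**s*(2*s + 1)*(s**2 - 2*s + 1))
  Re(s) > -1/2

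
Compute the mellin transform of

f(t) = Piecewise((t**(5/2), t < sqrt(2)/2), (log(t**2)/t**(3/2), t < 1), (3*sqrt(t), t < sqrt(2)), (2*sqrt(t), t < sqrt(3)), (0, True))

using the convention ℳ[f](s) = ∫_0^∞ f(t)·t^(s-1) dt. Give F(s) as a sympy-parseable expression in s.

2**(-s/2 - 1/4)*(-3*2**(s/2 + 5/4)*(2*s + 5)*(-16*s + (2*s + 1)**2 + 8) - 2**(s/2 + 13/4)*(2*s + 1)*(2*s + 5) + 2**(s + 3/2)*(2*s + 5)*(-16*s + (2*s + 1)**2 + 8) + 4*6**(s/2 + 1/4)*(2*s + 5)*(-16*s + (2*s + 1)**2 + 8) + 4*(2*s + 1)**2*(2*s + 5)*log(2) - 16*(2*s + 1)*(2*s + 5)*log(2) + 16*(2*s + 1)*(2*s + 5) + (2*s + 1)*(-16*s + (2*s + 1)**2 + 8))/((2*s + 1)*(2*s + 5)*(-16*s + (2*s + 1)**2 + 8))
  Re(s) > -5/2

the shared t-power comes off first: t**2 on [0, sqrt(2)/2); log(t**2)/t**2 on [sqrt(2)/2, 1); 3 on [1, sqrt(2)); …
back out the power substitution: t on [0, 1/2); log(t)/t on [1/2, 1); 3 on [1, 2); …
slice at sqrt(2)/2, 1, sqrt(2), transform all 4 pieces, and sum them
the [0, sqrt(2)/2) slice contributes ∫ t**(5/2)·t^(s-1) dt
[sqrt(2)/2, 1) adds the kernel integral of log(t**2)/t**(3/2)
on [1, sqrt(2)) integrate f = 3*sqrt(t) against the kernel
piece [sqrt(2), sqrt(3)): integrate 2*sqrt(t) against the kernel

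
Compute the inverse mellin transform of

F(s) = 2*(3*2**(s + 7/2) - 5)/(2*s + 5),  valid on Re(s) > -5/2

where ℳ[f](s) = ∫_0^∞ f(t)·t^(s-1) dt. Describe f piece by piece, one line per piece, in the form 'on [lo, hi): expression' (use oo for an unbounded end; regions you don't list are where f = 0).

on [0, 1): t**(5/2)
on [1, 2): 6*t**(5/2)

breakpoints 1: one integral from each of the 2 segments
∫ over [0, 1) of t**(5/2)·t^(s-1) joins the sum
segment [1, 2) carries 6*t**(5/2); integrate it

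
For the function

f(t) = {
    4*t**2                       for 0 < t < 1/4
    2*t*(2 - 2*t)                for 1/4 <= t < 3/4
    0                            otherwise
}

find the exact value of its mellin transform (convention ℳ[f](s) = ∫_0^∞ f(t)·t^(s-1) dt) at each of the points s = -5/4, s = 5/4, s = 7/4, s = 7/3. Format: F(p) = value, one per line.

peel off the common scale on t: t**2 on [0, 1/2); t*(2 - t) on [1/2, 3/2)
remove the shared t-power first: t**(3/2) on [0, 1/2); sqrt(t)*(2 - t) on [1/2, 3/2)
invert the shared t-power to get t on [0, 1/2); 2 - t on [1/2, 3/2)
along the cuts 1/4, ℳ[f](s) splits into 2 integrals
between 0 and 1/4 the integrand is 4*t**2·t^(s-1)
between 1/4 and 3/4 the integrand is 2*t*(2 - 2*t)·t^(s-1)

F(-5/4) = 4*sqrt(2)*(14 - 5*3**(3/4))/3
F(5/4) = sqrt(2)*(-34 + 225*3**(1/4))/936
F(7/4) = sqrt(2)*(-38 + 243*3**(3/4))/2640
F(7/3) = -3*2**(1/3)/520 + 891*6**(1/3)/8320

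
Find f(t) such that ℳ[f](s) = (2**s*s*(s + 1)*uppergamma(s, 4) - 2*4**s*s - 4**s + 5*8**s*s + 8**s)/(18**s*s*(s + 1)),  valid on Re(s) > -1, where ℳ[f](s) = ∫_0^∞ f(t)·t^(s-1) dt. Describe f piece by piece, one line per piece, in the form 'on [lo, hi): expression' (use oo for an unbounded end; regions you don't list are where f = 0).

on [0, 2/9): 9*t/2
on [2/9, 4/9): 9*t + 1
on [4/9, oo): exp(-9*t)

invert the common scale on t to get 3*t on [0, 1/3); 6*t + 1 on [1/3, 2/3); exp(-6*t) on [2/3, ∞)
back out the common scale on t: t on [0, 1); 2*t + 1 on [1, 2); exp(-2*t) on [2, ∞)
summing 3 kernel integrals split by 2/9, 4/9 yields ℳ[f](s)
∫ over [0, 2/9) of 9*t/2·t^(s-1) joins the sum
piece [2/9, 4/9): integrate (9*t + 1) against the kernel
on [4/9, ∞) integrate f = exp(-9*t) against the kernel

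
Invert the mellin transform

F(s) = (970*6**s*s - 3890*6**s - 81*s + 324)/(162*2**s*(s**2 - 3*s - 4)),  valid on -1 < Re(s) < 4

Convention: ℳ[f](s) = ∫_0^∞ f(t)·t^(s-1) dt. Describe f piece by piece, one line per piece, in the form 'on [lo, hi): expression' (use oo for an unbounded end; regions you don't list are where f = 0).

f breaks at 1/2, 3 into 3 integrals to sum
[0, 1/2) adds the kernel integral of t
over [1/2, 3), the kernel integral of 2*t enters the sum
the [3, ∞) slice contributes ∫ t**(-4)·t^(s-1) dt

on [0, 1/2): t
on [1/2, 3): 2*t
on [3, oo): t**(-4)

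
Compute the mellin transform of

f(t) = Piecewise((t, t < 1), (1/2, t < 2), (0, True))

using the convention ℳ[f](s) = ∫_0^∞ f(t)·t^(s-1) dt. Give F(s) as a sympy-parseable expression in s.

(2**s*(s + 1) + s - 1)/(2*s*(s + 1))
  Re(s) > -1

split f at 1: ℳ[f](s) collects 2 kernel integrals
on [0, 1): add ∫ t·t^(s-1) dt
[1, 2) adds the kernel integral of 1/2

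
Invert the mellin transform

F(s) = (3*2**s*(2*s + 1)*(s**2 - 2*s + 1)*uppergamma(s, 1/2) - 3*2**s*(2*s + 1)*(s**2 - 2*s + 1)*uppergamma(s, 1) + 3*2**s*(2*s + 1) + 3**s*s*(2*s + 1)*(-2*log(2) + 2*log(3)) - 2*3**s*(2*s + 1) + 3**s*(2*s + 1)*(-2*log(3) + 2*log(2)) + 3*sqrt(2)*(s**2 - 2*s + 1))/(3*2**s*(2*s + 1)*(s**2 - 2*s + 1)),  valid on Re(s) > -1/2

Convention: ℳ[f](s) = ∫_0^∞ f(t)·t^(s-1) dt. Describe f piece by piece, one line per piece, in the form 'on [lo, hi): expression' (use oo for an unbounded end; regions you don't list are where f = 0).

summing 3 kernel integrals split by 1/2, 1 yields ℳ[f](s)
on [0, 1/2) integrate f = sqrt(t) against the kernel
over [1/2, 1), the kernel integral of exp(-t) enters the sum
for t in [1, 3/2): the term is ∫ log(t)/t·t^(s-1)

on [0, 1/2): sqrt(t)
on [1/2, 1): exp(-t)
on [1, 3/2): log(t)/t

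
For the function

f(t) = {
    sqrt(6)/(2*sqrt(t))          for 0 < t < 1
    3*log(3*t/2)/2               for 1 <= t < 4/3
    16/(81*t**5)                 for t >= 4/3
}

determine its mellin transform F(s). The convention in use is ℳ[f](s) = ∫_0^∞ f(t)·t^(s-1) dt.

reversing the shared t-power: sqrt(6)*sqrt(t)/2 on [0, 1); 3*t*log(3*t/2)/2 on [1, 4/3); 16/(81*t**4) on [4/3, ∞)
back out the common scale on t: sqrt(t) on [0, 3/2); t*log(t) on [3/2, 2); t**(-4) on [2, ∞)
integrate the 3 segments split at 1, 4/3, then add the results
for t in [0, 1): the term is ∫ sqrt(6)/(2*sqrt(t))·t^(s-1)
for t in [1, 4/3): the term is ∫ 3*log(3*t/2)/2·t^(s-1)
between 4/3 and ∞ the integrand is 16/(81*t**5)·t^(s-1)

3**(1 - s)*(32*2**(2*s - 2)*(s - 5)*(s - 1)*(2*s - 1)*log(2) - 32*2**(2*s - 2)*(s - 5)*(2*s - 1) + 32*2**(2*s - 2)*(s - 5)*(2*s - 1)*log(2) - 2**(2*s - 2)*(2*s - 1)*(2*s + (s - 1)**2 - 1) - 24*3**(s - 1)*(s - 5)*(s - 1)*(2*s - 1)*log(3) + 24*3**(s - 1)*(s - 5)*(s - 1)*(2*s - 1)*log(2) - 24*3**(s - 1)*(s - 5)*(2*s - 1)*log(3) + 24*3**(s - 1)*(s - 5)*(2*s - 1)*log(2) + 24*3**(s - 1)*(s - 5)*(2*s - 1) + 16*3**(s - 1)*sqrt(6)*(s - 5)*(2*s + (s - 1)**2 - 1))/(16*(s - 5)*(2*s - 1)*(2*s + (s - 1)**2 - 1))
  1/2 < Re(s) < 5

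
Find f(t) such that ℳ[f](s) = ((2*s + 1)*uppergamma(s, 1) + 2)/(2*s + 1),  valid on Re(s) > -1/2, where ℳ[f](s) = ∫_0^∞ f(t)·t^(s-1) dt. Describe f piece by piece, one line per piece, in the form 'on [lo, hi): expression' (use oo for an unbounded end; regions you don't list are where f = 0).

the 2 pieces separated at 1 each add one integral
for t in [0, 1): the term is ∫ sqrt(t)·t^(s-1)
for t in [1, ∞): the term is ∫ exp(-t)·t^(s-1)

on [0, 1): sqrt(t)
on [1, oo): exp(-t)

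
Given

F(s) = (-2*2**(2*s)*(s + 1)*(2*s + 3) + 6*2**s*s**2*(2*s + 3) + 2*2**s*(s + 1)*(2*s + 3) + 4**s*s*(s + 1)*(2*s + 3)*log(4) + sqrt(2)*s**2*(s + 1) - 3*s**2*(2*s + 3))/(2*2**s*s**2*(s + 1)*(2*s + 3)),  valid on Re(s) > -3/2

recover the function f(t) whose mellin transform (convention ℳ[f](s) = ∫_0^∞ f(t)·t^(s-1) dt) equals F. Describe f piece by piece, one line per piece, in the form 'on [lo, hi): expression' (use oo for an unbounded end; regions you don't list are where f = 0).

on [0, 1/2): t**(3/2)
on [1/2, 1): 3*t
on [1, 2): log(t)

f breaks at 1/2, 1 into 3 integrals to sum
∫ over [0, 1/2) of t**(3/2)·t^(s-1) joins the sum
for t in [1/2, 1): the term is ∫ 3*t·t^(s-1)
on [1, 2): add ∫ log(t)·t^(s-1) dt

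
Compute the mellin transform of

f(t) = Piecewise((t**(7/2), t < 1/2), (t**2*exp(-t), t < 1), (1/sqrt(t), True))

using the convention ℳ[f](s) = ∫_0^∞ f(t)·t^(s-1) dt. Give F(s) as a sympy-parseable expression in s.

(8*2**s*(2*s - 1)*(2*s + 7)*uppergamma(s + 2, 1/2) - 8*2**s*(2*s - 1)*(2*s + 7)*uppergamma(s + 2, 1) - 16*2**s*(2*s + 7) + sqrt(2)*(2*s - 1))/(8*2**s*(2*s - 1)*(2*s + 7))
  -7/2 < Re(s) < 1/2

the shared t-power comes off first: t**(3/2) on [0, 1/2); exp(-t) on [1/2, 1); t**(-5/2) on [1, ∞)
summing 3 kernel integrals split by 1/2, 1 yields ℳ[f](s)
segment [0, 1/2) carries t**(7/2); integrate it
between 1/2 and 1 the integrand is t**2*exp(-t)·t^(s-1)
on [1, ∞): add ∫ 1/sqrt(t)·t^(s-1) dt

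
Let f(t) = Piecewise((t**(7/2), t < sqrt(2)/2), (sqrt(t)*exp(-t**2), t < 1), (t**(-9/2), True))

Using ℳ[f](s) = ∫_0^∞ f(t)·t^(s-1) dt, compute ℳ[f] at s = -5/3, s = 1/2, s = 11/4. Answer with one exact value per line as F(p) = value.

F(-5/3) = -uppergamma(-7/12, 1)/2 + 6/37 + 3*2**(1/12)/11 + uppergamma(-7/12, 1/2)/2
F(1/2) = -sqrt(pi)*erfc(1)/2 + sqrt(pi)*erfc(sqrt(2)/2)/2 + 5/16
F(11/4) = -uppergamma(13/8, 1)/2 + 2**(7/8)/100 + uppergamma(13/8, 1/2)/2 + 4/7

reversing the shared t-power: t**3 on [0, sqrt(2)/2); exp(-t**2) on [sqrt(2)/2, 1); t**(-5) on [1, ∞)
invert the power substitution to get t**(3/2) on [0, 1/2); exp(-t) on [1/2, 1); t**(-5/2) on [1, ∞)
split f at sqrt(2)/2, 1: ℳ[f](s) collects 3 kernel integrals
the [0, sqrt(2)/2) slice contributes ∫ t**(7/2)·t^(s-1) dt
over [sqrt(2)/2, 1), the kernel integral of sqrt(t)*exp(-t**2) enters the sum
segment 1 to ∞ holds t**(-9/2); add its integral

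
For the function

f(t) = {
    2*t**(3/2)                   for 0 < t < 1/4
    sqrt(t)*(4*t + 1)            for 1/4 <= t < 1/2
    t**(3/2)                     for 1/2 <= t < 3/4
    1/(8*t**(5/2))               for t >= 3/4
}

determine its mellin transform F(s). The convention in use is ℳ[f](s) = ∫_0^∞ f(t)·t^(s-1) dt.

reversing the shared t-power: 2*t on [0, 1/4); 4*t + 1 on [1/4, 1/2); t on [1/2, 3/4); …
reversing the common scale on t: t on [0, 1/2); 2*t + 1 on [1/2, 1); t/2 on [1, 3/2); …
breakpoints 1/4, 1/2, 3/4: one integral from each of the 4 segments
segment [0, 1/4) carries 2*t**(3/2); integrate it
on [1/4, 1/2) integrate f = sqrt(t)*(4*t + 1) against the kernel
∫ over [1/2, 3/4) of t**(3/2)·t^(s-1) joins the sum
the [3/4, ∞) slice contributes ∫ 1/(8*t**(5/2))·t^(s-1) dt

(1080*2**(s + 1/2)*s**2 - 1728*2**(s + 1/2)*s - 2430*2**(s + 1/2) + 196*3**(s + 1/2)*s**2 - 904*3**(s + 1/2)*s - 501*3**(s + 1/2) - 648*s**2 + 864*s + 1890)/(108*2**(2*s)*(8*s**3 - 4*s**2 - 34*s - 15))
  -3/2 < Re(s) < 5/2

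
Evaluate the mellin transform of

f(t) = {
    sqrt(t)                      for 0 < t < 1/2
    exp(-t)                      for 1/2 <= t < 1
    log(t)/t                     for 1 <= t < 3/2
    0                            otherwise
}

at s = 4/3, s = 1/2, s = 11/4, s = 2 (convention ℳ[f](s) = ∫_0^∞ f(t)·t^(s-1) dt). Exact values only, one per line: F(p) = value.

f breaks at 1/2, 1 into 3 integrals to sum
∫ sqrt(t)·t^(s-1) over [0, 1/2)
piece [1/2, 1): integrate exp(-t) against the kernel
between 1 and 3/2 the integrand is log(t)/t·t^(s-1)

F(4/3) = -9*2**(2/3)*3**(1/3)/2 - uppergamma(4/3, 1) + 3*2**(1/6)/22 + uppergamma(4/3, 1/2) + log(3**(3*2**(2/3)*3**(1/3)/2)/2**(3*2**(2/3)*3**(1/3)/2)) + 9
F(1/2) = -4*sqrt(6)/3 + log(2**(2*sqrt(6)/3)/3**(2*sqrt(6)/3)) - sqrt(pi)*erfc(1) + sqrt(pi)*erfc(sqrt(2)/2) + 9/2
F(11/4) = -uppergamma(11/4, 1) - 12*2**(1/4)*3**(3/4)/49 + 2**(3/4)/52 + 16/49 + log(3**(3*2**(1/4)*3**(3/4)/7)/2**(3*2**(1/4)*3**(3/4)/7)) + uppergamma(11/4, 1/2)
F(2) = -2*exp(-1) - 1/2 + sqrt(2)/20 + log(205891132094649/1073741824)/20 + 3*exp(-1/2)/2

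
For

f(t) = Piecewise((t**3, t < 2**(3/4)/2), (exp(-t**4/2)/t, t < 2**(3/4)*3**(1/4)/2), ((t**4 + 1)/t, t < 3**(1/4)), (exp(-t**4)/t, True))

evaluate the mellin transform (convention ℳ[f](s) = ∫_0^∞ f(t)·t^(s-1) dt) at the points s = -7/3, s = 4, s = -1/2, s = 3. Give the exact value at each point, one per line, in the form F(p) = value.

F(-7/3) = 2**(5/6)*(-52*3**(1/6) - 5*2**(1/3)*uppergamma(-5/6, 3/4) + 10*2**(1/6)*uppergamma(-5/6, 3) + 5*2**(1/3)*uppergamma(-5/6, 1/4) + 60 + 56*6**(1/6))/80
F(4) = 2**(1/4)*(-46*3**(3/4) - 42*sqrt(2)*uppergamma(3/4, 3/4) + 21*2**(3/4)*uppergamma(3/4, 3) + 6 + 42*sqrt(2)*uppergamma(3/4, 1/4) + 64*6**(3/4))/168
F(-1/2) = 2**(3/8)*(-45*2**(1/4)*uppergamma(-3/8, 3/4) + 45*2**(5/8)*uppergamma(-3/8, 3) + 8*3**(5/8) + 45*2**(1/4)*uppergamma(-3/8, 1/4) + 72 + 32*6**(5/8))/360
F(3) = sqrt(2)*(-9*sqrt(3) - 6*sqrt(pi)*erfc(sqrt(3)/2) + 3*sqrt(2)*sqrt(pi)*erfc(sqrt(3)) + 1 + 6*sqrt(pi)*erfc(1/2) + 12*sqrt(6))/24

peel off the shared t-power: t**4 on [0, 2**(3/4)/2); exp(-t**4/2) on [2**(3/4)/2, 2**(3/4)*3**(1/4)/2); t**4 + 1 on [2**(3/4)*3**(1/4)/2, 3**(1/4)); …
remove the power substitution first: t**2 on [0, sqrt(2)/2); exp(-t**2/2) on [sqrt(2)/2, sqrt(6)/2); t**2 + 1 on [sqrt(6)/2, sqrt(3)); …
remove the power substitution first: t on [0, 1/2); exp(-t/2) on [1/2, 3/2); t + 1 on [3/2, 3); …
integrate the 4 segments split at 2**(3/4)/2, 2**(3/4)*3**(1/4)/2, 3**(1/4), then add the results
the [0, 2**(3/4)/2) slice contributes ∫ t**3·t^(s-1) dt
segment [2**(3/4)/2, 2**(3/4)*3**(1/4)/2) carries exp(-t**4/2)/t; integrate it
on [2**(3/4)*3**(1/4)/2, 3**(1/4)): add ∫ (t**4 + 1)/t·t^(s-1) dt
[3**(1/4), ∞) adds the kernel integral of exp(-t**4)/t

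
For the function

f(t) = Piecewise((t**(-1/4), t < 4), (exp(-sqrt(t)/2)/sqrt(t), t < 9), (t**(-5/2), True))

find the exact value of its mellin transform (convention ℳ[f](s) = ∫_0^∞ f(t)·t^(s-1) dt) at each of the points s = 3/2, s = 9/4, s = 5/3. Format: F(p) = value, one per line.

F(3/2) = -20*exp(-3/2) + 1/9 + 16*sqrt(2)/5 + 16*exp(-1)
F(9/4) = -156*sqrt(3)*exp(-3/2) - 30*sqrt(2)*sqrt(pi)*erfc(sqrt(6)/2) + 4*sqrt(3)/3 + 8 + 30*sqrt(2)*sqrt(pi)*erfc(1) + 116*sqrt(2)*exp(-1)
F(5/3) = -8*2**(1/3)*uppergamma(7/3, 3/2) + 2*3**(1/3)/15 + 48*2**(5/6)/17 + 8*2**(1/3)*uppergamma(7/3, 1)

undo the power substitution: 1/sqrt(t) on [0, 2); exp(-t/2)/t on [2, 3); t**(-5) on [3, ∞)
undo the shared t-power: sqrt(t) on [0, 2); exp(-t/2) on [2, 3); t**(-4) on [3, ∞)
the 3 pieces separated at 4, 9 each add one integral
segment 0 to 4 holds t**(-1/4); add its integral
the [4, 9) slice contributes ∫ exp(-sqrt(t)/2)/sqrt(t)·t^(s-1) dt
∫ t**(-5/2)·t^(s-1) over [9, ∞)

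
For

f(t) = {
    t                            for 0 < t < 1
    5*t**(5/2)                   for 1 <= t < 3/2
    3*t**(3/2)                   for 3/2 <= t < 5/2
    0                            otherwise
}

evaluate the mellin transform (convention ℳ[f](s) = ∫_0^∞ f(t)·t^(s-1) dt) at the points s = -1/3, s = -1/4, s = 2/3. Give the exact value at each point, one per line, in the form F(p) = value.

F(-1/3) = -21/26 + 243*2**(5/6)*3**(1/6)/364 + 45*2**(5/6)*5**(1/6)/14
F(-1/4) = -8/9 + 7*2**(3/4)*3**(1/4)/10 + 3*2**(3/4)*5**(1/4)
F(2/3) = -93/95 + 2187*2**(5/6)*3**(1/6)/1976 + 225*2**(5/6)*5**(1/6)/52

linearity at 1, 3/2 turns ℳ[f](s) into 3 summed integrals
on [0, 1) integrate f = t against the kernel
on [1, 3/2): add ∫ 5*t**(5/2)·t^(s-1) dt
the [3/2, 5/2) slice contributes ∫ 3*t**(3/2)·t^(s-1) dt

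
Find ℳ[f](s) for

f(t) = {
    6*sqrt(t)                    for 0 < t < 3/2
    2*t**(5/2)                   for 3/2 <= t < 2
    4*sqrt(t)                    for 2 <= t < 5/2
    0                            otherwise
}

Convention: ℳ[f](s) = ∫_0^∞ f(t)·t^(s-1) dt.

(32*sqrt(2)*2**(2*s)*s - 48*sqrt(2)*2**(2*s) + 6*3**s*sqrt(6)*s + 51*3**s*sqrt(6) + 16*sqrt(10)*5**s*s + 40*sqrt(10)*5**s)/(2*2**s*(4*s**2 + 12*s + 5))
  Re(s) > -1/2

along the cuts 3/2, 2, ℳ[f](s) splits into 3 integrals
over [0, 3/2), the kernel integral of 6*sqrt(t) enters the sum
∫ 2*t**(5/2)·t^(s-1) over [3/2, 2)
between 2 and 5/2 the integrand is 4*sqrt(t)·t^(s-1)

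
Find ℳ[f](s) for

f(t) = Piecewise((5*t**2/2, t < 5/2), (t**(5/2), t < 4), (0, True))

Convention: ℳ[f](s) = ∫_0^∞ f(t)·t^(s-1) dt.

(4*4**(s + 5/2)*(s + 2) + 5*(5/2)**(s + 2)*(2*s + 5) - 4*(5/2)**(s + 5/2)*(s + 2))/(2*(s + 2)*(2*s + 5))
  Re(s) > -2

cuts at 5/2: linearity sums the 2 kernel integrals
piece [0, 5/2): integrate 5*t**2/2 against the kernel
segment 5/2 to 4 holds t**(5/2); add its integral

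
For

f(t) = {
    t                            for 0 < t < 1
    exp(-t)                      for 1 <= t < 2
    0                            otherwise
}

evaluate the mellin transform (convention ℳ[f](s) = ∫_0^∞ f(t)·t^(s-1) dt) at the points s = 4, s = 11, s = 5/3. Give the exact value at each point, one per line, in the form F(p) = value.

F(4) = -38*exp(-2) + 1/5 + 16*exp(-1)
F(11) = -26813184*exp(-2) + 1/12 + 9864101*exp(-1)
F(5/3) = -uppergamma(5/3, 2) + 3/8 + uppergamma(5/3, 1)

treat the 2 regions marked off by 1 separately and sum
segment [0, 1) carries t; integrate it
the [1, 2) slice contributes ∫ exp(-t)·t^(s-1) dt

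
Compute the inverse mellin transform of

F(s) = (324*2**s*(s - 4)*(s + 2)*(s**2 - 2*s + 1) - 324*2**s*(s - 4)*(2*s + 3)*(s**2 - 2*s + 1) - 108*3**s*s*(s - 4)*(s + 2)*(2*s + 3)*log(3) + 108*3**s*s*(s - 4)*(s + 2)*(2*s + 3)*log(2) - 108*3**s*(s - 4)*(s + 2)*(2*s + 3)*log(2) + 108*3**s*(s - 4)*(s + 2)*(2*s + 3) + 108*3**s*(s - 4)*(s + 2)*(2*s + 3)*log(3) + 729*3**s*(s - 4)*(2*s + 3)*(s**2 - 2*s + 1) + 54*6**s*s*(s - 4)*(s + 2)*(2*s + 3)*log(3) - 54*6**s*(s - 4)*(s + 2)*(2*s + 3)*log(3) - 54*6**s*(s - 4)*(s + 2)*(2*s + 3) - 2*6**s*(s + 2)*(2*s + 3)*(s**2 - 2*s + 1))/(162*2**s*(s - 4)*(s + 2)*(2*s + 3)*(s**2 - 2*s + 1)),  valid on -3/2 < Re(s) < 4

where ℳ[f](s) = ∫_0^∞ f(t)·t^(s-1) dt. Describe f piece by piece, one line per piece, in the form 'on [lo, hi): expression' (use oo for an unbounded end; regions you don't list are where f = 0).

summing 4 kernel integrals split by 1, 3/2, 3 yields ℳ[f](s)
segment [0, 1) carries t**(3/2); integrate it
segment [1, 3/2) carries 2*t**2; integrate it
segment 3/2 to 3 holds log(t)/t; add its integral
over [3, ∞), the kernel integral of t**(-4) enters the sum

on [0, 1): t**(3/2)
on [1, 3/2): 2*t**2
on [3/2, 3): log(t)/t
on [3, oo): t**(-4)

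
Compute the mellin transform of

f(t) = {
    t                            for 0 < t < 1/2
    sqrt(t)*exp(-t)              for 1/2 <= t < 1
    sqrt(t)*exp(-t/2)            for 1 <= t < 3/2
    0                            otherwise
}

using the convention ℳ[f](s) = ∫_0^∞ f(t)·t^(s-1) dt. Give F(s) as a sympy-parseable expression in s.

2**(-s - 3/2)*(2**(s + 3/2)*(s + 1)*uppergamma(s + 1/2, 1/2) - 2**(s + 3/2)*(s + 1)*uppergamma(s + 1/2, 1) + 2**(2*s + 2)*(s + 1)*uppergamma(s + 1/2, 1/2) - 2**(2*s + 2)*(s + 1)*uppergamma(s + 1/2, 3/4) + sqrt(2))/(s + 1)
  Re(s) > -1

strip the power substitution: t**2 on [0, sqrt(2)/2); t*exp(-t**2) on [sqrt(2)/2, 1); t*exp(-t**2/2) on [1, sqrt(6)/2)
invert the shared t-power to get t on [0, sqrt(2)/2); exp(-t**2) on [sqrt(2)/2, 1); exp(-t**2/2) on [1, sqrt(6)/2)
invert the power substitution to get sqrt(t) on [0, 1/2); exp(-t) on [1/2, 1); exp(-t/2) on [1, 3/2)
treat the 3 regions marked off by 1/2, 1 separately and sum
[0, 1/2) adds the kernel integral of t
segment 1/2 to 1 holds sqrt(t)*exp(-t); add its integral
∫ over [1, 3/2) of sqrt(t)*exp(-t/2)·t^(s-1) joins the sum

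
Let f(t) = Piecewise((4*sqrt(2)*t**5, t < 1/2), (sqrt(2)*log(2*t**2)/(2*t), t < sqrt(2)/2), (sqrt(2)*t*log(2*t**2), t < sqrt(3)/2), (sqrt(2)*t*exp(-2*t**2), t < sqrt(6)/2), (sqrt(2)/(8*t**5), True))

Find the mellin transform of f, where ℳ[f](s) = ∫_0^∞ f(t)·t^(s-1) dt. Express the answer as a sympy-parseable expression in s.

2**(-s/2 - 1/2)*(108*2**(s/2 + 1/2)*(-s + (s/2 + 1/2)**2)*(s/2 - 5/2)*(s/2 + 1/2)**2*(s/2 + 5/2)*uppergamma(s/2 + 1/2, 3/2) - 108*2**(s/2 + 1/2)*(-s + (s/2 + 1/2)**2)*(s/2 - 5/2)*(s/2 + 1/2)**2*(s/2 + 5/2)*uppergamma(s/2 + 1/2, 3) + 108*2**(s/2 + 1/2)*(-s + (s/2 + 1/2)**2)*(s/2 - 5/2)*(s/2 + 5/2) - 108*2**(s/2 + 1/2)*(s/2 - 5/2)*(s/2 + 1/2)**2*(s/2 + 5/2) - 108*3**(s/2 + 1/2)*(-s + (s/2 + 1/2)**2)*(s/2 - 5/2)*(s/2 + 1/2)*(s/2 + 5/2)*log(2) + 108*3**(s/2 + 1/2)*(-s + (s/2 + 1/2)**2)*(s/2 - 5/2)*(s/2 + 1/2)*(s/2 + 5/2)*log(3) - 108*3**(s/2 + 1/2)*(-s + (s/2 + 1/2)**2)*(s/2 - 5/2)*(s/2 + 5/2) - 4*6**(s/2 + 1/2)*(-s + (s/2 + 1/2)**2)*(s/2 + 1/2)**2*(s/2 + 5/2) + 27*(-s + (s/2 + 1/2)**2)*(s/2 - 5/2)*(s/2 + 1/2)**2 + 216*(s/2 - 5/2)*(s/2 + 1/2)**3*(s/2 + 5/2)*log(2) - 216*(s/2 - 5/2)*(s/2 + 1/2)**2*(s/2 + 5/2)*log(2) + 216*(s/2 - 5/2)*(s/2 + 1/2)**2*(s/2 + 5/2))/(216*2**(s/2)*(-s + (s/2 + 1/2)**2)*(s/2 - 5/2)*(s/2 + 1/2)**2*(s/2 + 5/2))
  -5 < Re(s) < 5

undo the power substitution: 4*sqrt(2)*t**(5/2) on [0, 1/4); sqrt(2)*log(2*t)/(2*sqrt(t)) on [1/4, 1/2); sqrt(2)*sqrt(t)*log(2*t) on [1/2, 3/4); …
undo the common scale on t: t**(5/2) on [0, 1/2); log(t)/sqrt(t) on [1/2, 1); sqrt(t)*log(t) on [1, 3/2); …
reversing the shared t-power: t**2 on [0, 1/2); log(t)/t on [1/2, 1); log(t) on [1, 3/2); …
slice at 1/2, sqrt(2)/2, sqrt(3)/2, sqrt(6)/2, transform all 5 pieces, and sum them
for t in [0, 1/2): the term is ∫ 4*sqrt(2)*t**5·t^(s-1)
over [1/2, sqrt(2)/2), the kernel integral of sqrt(2)*log(2*t**2)/(2*t) enters the sum
over [sqrt(2)/2, sqrt(3)/2), the kernel integral of sqrt(2)*t*log(2*t**2) enters the sum
[sqrt(3)/2, sqrt(6)/2) adds the kernel integral of sqrt(2)*t*exp(-2*t**2)
on [sqrt(6)/2, ∞): add ∫ sqrt(2)/(8*t**5)·t^(s-1) dt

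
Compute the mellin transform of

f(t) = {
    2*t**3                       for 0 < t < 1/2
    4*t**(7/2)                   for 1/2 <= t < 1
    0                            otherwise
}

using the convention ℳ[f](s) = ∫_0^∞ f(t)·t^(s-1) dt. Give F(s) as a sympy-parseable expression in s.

(2**(3/2 - s)*(-s - 3) + 32*s + 96 + (2*s + 7)/2**s)/(4*(s + 3)*(2*s + 7))
  Re(s) > -3

integrate the 2 segments split at 1/2, then add the results
on [0, 1/2): add ∫ 2*t**3·t^(s-1) dt
for t in [1/2, 1): the term is ∫ 4*t**(7/2)·t^(s-1)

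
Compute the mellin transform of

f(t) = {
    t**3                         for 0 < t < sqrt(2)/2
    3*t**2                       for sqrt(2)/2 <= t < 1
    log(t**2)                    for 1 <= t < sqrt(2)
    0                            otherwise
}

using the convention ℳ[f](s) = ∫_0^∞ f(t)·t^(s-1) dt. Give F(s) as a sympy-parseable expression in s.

(sqrt(2)/2)**s*(12*2**(s/2)*s**2*(s + 3) + 8*2**(s/2)*(s + 2)*(s + 3) + 4*2**s*s*(s + 2)*(s + 3)*log(2) - 8*2**s*(s + 2)*(s + 3) + sqrt(2)*s**2*(s + 2) - 6*s**2*(s + 3))/(4*s**2*(s + 2)*(s + 3))
  Re(s) > -3

invert the power substitution to get t**(3/2) on [0, 1/2); 3*t on [1/2, 1); log(t) on [1, 2)
integrate the 3 segments split at sqrt(2)/2, 1, then add the results
piece [0, sqrt(2)/2): integrate t**3 against the kernel
between sqrt(2)/2 and 1 the integrand is 3*t**2·t^(s-1)
for t in [1, sqrt(2)): the term is ∫ log(t**2)·t^(s-1)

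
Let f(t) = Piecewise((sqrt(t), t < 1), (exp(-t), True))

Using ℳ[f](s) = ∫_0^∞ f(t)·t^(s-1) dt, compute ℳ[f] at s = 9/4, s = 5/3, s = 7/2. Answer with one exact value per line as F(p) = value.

breakpoints 1: one integral from each of the 2 segments
over [0, 1), the kernel integral of sqrt(t) enters the sum
∫ exp(-t)·t^(s-1) over [1, ∞)

F(9/4) = 4/11 + uppergamma(9/4, 1)
F(5/3) = 6/13 + uppergamma(5/3, 1)
F(7/2) = (E*(2 + 15*sqrt(pi)*erfc(1)) + 58)*exp(-1)/8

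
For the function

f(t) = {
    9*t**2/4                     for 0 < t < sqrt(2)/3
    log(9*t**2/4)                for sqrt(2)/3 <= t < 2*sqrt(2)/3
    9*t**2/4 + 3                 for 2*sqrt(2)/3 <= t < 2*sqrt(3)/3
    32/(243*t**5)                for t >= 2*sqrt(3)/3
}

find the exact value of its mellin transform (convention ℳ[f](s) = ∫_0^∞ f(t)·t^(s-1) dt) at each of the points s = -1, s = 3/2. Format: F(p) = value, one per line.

peel off the common scale on t: t**2 on [0, sqrt(2)/2); log(t**2) on [sqrt(2)/2, sqrt(2)); t**2 + 3 on [sqrt(2), sqrt(3)); …
remove the power substitution first: t on [0, 1/2); log(t) on [1/2, 2); t + 3 on [2, 3); …
slice at sqrt(2)/3, 2*sqrt(2)/3, 2*sqrt(3)/3, transform all 4 pieces, and sum them
the [0, sqrt(2)/3) slice contributes ∫ 9*t**2/4·t^(s-1) dt
on [sqrt(2)/3, 2*sqrt(2)/3) integrate f = log(9*t**2/4) against the kernel
segment 2*sqrt(2)/3 to 2*sqrt(3)/3 holds (9*t**2/4 + 3); add its integral
segment 2*sqrt(3)/3 to ∞ holds 32/(243*t**5); add its integral

F(-1) = sqrt(2)*(-486*log(2) + sqrt(2) + 648)/216
F(3/2) = 2**(3/4)*sqrt(3)*(-436*sqrt(2) + 2*2**(3/4)*3**(1/4) + 65 + log(2**(42 + 84*sqrt(2))) + 180*6**(3/4))/567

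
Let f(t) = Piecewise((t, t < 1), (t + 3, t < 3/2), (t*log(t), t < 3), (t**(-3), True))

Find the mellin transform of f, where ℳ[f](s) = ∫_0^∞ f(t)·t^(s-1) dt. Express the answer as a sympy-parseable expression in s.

(-162*2**s*s*(s - 3)*(s**2 + 2*s + 1) - 162*2**s*(s - 3)*(s**2 + 2*s + 1) - 81*3**s*s**2*(s - 3)*(s + 1)*log(3) + 81*3**s*s**2*(s - 3)*(s + 1)*log(2) - 81*3**s*s*(s - 3)*(s + 1)*log(3) + 81*3**s*s*(s - 3)*(s + 1)*log(2) + 81*3**s*s*(s - 3)*(s + 1) + 243*3**s*s*(s - 3)*(s**2 + 2*s + 1) + 162*3**s*(s - 3)*(s**2 + 2*s + 1) + 162*6**s*s**2*(s - 3)*(s + 1)*log(3) - 162*6**s*s*(s - 3)*(s + 1) + 162*6**s*s*(s - 3)*(s + 1)*log(3) - 2*6**s*s*(s + 1)*(s**2 + 2*s + 1))/(54*2**s*s*(s - 3)*(s + 1)*(s**2 + 2*s + 1))
  -1 < Re(s) < 3

split f at 1, 3/2, 3: ℳ[f](s) collects 4 kernel integrals
for t in [0, 1): the term is ∫ t·t^(s-1)
for t in [1, 3/2): the term is ∫ (t + 3)·t^(s-1)
on [3/2, 3): add ∫ t*log(t)·t^(s-1) dt
on [3, ∞): add ∫ t**(-3)·t^(s-1) dt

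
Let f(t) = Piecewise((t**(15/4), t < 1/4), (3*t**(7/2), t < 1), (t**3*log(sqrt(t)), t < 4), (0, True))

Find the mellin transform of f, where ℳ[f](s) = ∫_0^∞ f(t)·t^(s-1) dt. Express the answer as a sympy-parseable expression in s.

2**(-2*s - 6)*(6*2**(2*s + 6)*(2*s + 6)**2*(4*s + 15) + 2*2**(2*s + 6)*(2*s + 7)*(4*s + 15) + 2*2**(4*s + 12)*(2*s + 6)*(2*s + 7)*(4*s + 15)*log(2) - 2*2**(4*s + 12)*(2*s + 7)*(4*s + 15) + sqrt(2)*(2*s + 6)**2*(2*s + 7) - 3*(2*s + 6)**2*(4*s + 15))/((2*s + 6)**2*(2*s + 7)*(4*s + 15))
  Re(s) > -15/4

back out the shared t-power: t**(7/4) on [0, 1/4); 3*t**(3/2) on [1/4, 1); t*log(sqrt(t)) on [1, 4)
strip the power substitution: t**(7/2) on [0, 1/2); 3*t**3 on [1/2, 1); t**2*log(t) on [1, 2)
invert the shared t-power to get t**(3/2) on [0, 1/2); 3*t on [1/2, 1); log(t) on [1, 2)
slice at 1/4, 1, transform all 3 pieces, and sum them
piece [0, 1/4): integrate t**(15/4) against the kernel
[1/4, 1) adds the kernel integral of 3*t**(7/2)
on [1, 4) integrate f = t**3*log(sqrt(t)) against the kernel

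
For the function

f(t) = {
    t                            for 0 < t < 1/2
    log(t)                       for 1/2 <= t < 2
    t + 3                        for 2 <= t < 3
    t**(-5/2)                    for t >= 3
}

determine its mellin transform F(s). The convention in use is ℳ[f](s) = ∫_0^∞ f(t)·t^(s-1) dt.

(-270*2**(2*s)*s**2*(2*s - 5) + 54*2**(2*s)*s*(s + 1)*(2*s - 5)*log(2) - 162*2**(2*s)*s*(2*s - 5) - 54*2**(2*s)*(s + 1)*(2*s - 5) - 4*sqrt(3)*6**s*s**2*(s + 1) + 324*6**s*s**2*(2*s - 5) + 162*6**s*s*(2*s - 5) + 27*s**2*(2*s - 5) + 54*s*(s + 1)*(2*s - 5)*log(2) + (2*s - 5)*(54*s + 54))/(54*2**s*s**2*(s + 1)*(2*s - 5))
  -1 < Re(s) < 5/2

along the cuts 1/2, 2, 3, ℳ[f](s) splits into 4 integrals
on [0, 1/2): add ∫ t·t^(s-1) dt
segment [1/2, 2) carries log(t); integrate it
[2, 3) adds the kernel integral of (t + 3)
for t in [3, ∞): the term is ∫ t**(-5/2)·t^(s-1)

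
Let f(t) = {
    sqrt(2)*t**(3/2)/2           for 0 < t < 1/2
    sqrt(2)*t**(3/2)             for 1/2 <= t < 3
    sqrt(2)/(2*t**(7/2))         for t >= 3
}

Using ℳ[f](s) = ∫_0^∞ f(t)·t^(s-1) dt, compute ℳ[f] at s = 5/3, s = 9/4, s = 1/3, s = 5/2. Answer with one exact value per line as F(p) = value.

undo the common scale on t: 2*t**(3/2) on [0, 1/4); 4*t**(3/2) on [1/4, 3/2); 1/(16*t**(7/2)) on [3/2, ∞)
peel off the shared t-power: 2*t on [0, 1/4); 4*t on [1/4, 3/2); 1/(16*t**4) on [3/2, ∞)
reversing the common scale on t: t on [0, 1/2); 2*t on [1/2, 3); t**(-4) on [3, ∞)
summing 3 kernel integrals split by 1/2, 3 yields ℳ[f](s)
for t in [0, 1/2): the term is ∫ sqrt(2)*t**(3/2)/2·t^(s-1)
∫ sqrt(2)*t**(3/2)·t^(s-1) over [1/2, 3)
for t in [3, ∞): the term is ∫ sqrt(2)/(2*t**(7/2))·t^(s-1)

F(5/3) = 2**(1/3)*(-99 + 42920*6**(1/6))/5016
F(9/4) = 2**(3/4)*(-3 + 1304*6**(3/4))/360
F(1/3) = 2**(2/3)*(-1539 + 18490*6**(5/6))/22572
F(5/2) = 7837*sqrt(2)/384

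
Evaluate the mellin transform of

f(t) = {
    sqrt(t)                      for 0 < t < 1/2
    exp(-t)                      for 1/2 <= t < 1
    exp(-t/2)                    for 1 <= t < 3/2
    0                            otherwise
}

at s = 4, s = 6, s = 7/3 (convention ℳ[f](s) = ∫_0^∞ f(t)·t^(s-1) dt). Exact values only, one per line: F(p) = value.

F(4) = -807*exp(-3/4)/4 - 16*exp(-1) + sqrt(2)/144 + 1343*exp(-1/2)/8
F(6) = -260103*exp(-3/4)/16 - 326*exp(-1) + sqrt(2)/832 + 411515*exp(-1/2)/32
F(7/3) = -4*2**(1/3)*uppergamma(7/3, 3/4) - uppergamma(7/3, 1) + 3*2**(1/6)/68 + uppergamma(7/3, 1/2) + 4*2**(1/3)*uppergamma(7/3, 1/2)

f breaks at 1/2, 1 into 3 integrals to sum
∫ sqrt(t)·t^(s-1) over [0, 1/2)
[1/2, 1) adds the kernel integral of exp(-t)
between 1 and 3/2 the integrand is exp(-t/2)·t^(s-1)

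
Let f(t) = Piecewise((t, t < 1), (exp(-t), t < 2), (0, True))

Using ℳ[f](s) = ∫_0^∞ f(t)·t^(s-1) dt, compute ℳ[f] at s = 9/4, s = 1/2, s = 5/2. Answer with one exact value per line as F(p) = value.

F(9/4) = -uppergamma(9/4, 2) + 4/13 + uppergamma(9/4, 1)
F(1/2) = -sqrt(pi)*erfc(sqrt(2)) + sqrt(pi)*erfc(1) + 2/3
F(5/2) = (-98*sqrt(2) + (-21*sqrt(pi)*erfc(sqrt(2)) + 21*sqrt(pi)*erfc(1) + 8)*exp(2) + 70*E)*exp(-2)/28

cuts at 1: linearity sums the 2 kernel integrals
∫ t·t^(s-1) over [0, 1)
segment 1 to 2 holds exp(-t); add its integral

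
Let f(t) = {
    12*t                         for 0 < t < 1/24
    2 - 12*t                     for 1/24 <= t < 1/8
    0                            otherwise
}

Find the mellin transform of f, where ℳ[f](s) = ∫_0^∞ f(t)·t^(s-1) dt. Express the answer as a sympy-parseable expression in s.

(3**s*s/2 + 2*3**s - s - 2)/(24**s*s*(s + 1))
  Re(s) > -1

undo the common scale on t: 6*t on [0, 1/12); 2 - 6*t on [1/12, 1/4)
undo the common scale on t: 3*t on [0, 1/6); 2 - 3*t on [1/6, 1/2)
peel off the common scale on t: t on [0, 1/2); 2 - t on [1/2, 3/2)
decompose at 1/24; ℳ[f](s) sums the 2 pieces' integrals
∫ 12*t·t^(s-1) over [0, 1/24)
between 1/24 and 1/8 the integrand is (2 - 12*t)·t^(s-1)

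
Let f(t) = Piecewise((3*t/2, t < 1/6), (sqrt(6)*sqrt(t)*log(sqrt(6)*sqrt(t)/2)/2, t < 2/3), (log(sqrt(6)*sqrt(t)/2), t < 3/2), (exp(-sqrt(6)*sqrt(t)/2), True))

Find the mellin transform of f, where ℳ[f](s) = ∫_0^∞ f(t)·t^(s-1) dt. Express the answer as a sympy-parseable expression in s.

invert the common scale on t to get t on [0, 1/4); sqrt(t)*log(sqrt(t)) on [1/4, 1); log(sqrt(t)) on [1, 9/4); …
strip the power substitution: t**2 on [0, 1/2); t*log(t) on [1/2, 1); log(t) on [1, 3/2); …
treat the 4 regions marked off by 1/6, 2/3, 3/2 separately and sum
over [0, 1/6), the kernel integral of 3*t/2 enters the sum
between 1/6 and 2/3 the integrand is sqrt(6)*sqrt(t)*log(sqrt(6)*sqrt(t)/2)/2·t^(s-1)
segment 2/3 to 3/2 holds log(sqrt(6)*sqrt(t)/2); add its integral
on [3/2, ∞) integrate f = exp(-sqrt(6)*sqrt(t)/2) against the kernel

(8*2**(2*s)*s**2*(s + 1)*(4*s**2 + 4*s + 1)*uppergamma(2*s, 3/2) - 8*2**(2*s)*s**2*(s + 1) + 2*2**(2*s)*(s + 1)*(4*s**2 + 4*s + 1) + 9**s*s*(s + 1)*(-4*log(2) + 4*log(3))*(4*s**2 + 4*s + 1) - 2*9**s*(s + 1)*(4*s**2 + 4*s + 1) + 8*s**3*(s + 1)*log(2) + 4*s**2*(s + 1)*log(2) + 4*s**2*(s + 1) + s**2*(4*s**2 + 4*s + 1))/(4*6**s*s**2*(s + 1)*(4*s**2 + 4*s + 1))
  Re(s) > -1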